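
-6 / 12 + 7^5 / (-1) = -33615 / 2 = -16807.50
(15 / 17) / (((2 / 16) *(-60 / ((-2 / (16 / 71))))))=71 / 68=1.04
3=3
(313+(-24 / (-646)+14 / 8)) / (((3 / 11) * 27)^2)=49211305 / 8476812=5.81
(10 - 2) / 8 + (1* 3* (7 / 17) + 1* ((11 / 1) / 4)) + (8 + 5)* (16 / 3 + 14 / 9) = 57859 / 612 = 94.54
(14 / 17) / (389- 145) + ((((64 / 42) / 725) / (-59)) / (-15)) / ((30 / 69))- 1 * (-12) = 1677192472607 / 139726676250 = 12.00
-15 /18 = -5 /6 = -0.83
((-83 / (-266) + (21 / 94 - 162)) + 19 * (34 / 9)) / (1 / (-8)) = 40365512 / 56259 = 717.49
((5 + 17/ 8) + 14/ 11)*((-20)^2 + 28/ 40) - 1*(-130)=3075573/ 880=3494.97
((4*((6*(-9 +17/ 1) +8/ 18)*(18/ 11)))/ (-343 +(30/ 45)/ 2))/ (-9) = 872/ 8481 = 0.10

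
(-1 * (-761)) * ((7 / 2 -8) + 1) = -5327 / 2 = -2663.50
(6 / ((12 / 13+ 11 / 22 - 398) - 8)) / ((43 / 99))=-15444 / 452317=-0.03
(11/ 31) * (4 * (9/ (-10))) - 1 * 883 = -137063/ 155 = -884.28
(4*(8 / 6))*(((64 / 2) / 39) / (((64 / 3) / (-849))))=-2264 / 13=-174.15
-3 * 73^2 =-15987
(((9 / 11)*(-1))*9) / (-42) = 27 / 154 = 0.18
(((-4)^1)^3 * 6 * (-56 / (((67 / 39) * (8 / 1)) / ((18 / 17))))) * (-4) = -7547904 / 1139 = -6626.78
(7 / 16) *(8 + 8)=7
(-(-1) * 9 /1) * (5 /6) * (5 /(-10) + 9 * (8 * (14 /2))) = 15105 /4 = 3776.25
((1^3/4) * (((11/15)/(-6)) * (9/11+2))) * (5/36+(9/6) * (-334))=558961/12960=43.13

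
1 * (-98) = -98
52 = 52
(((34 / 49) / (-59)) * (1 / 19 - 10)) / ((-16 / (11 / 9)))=-561 / 62776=-0.01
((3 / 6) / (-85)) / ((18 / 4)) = -1 / 765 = -0.00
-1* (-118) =118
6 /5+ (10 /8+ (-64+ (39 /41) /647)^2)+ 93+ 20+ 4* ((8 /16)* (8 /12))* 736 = 219236059983563 /42220903740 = 5192.60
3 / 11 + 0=3 / 11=0.27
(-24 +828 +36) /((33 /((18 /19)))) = 5040 /209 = 24.11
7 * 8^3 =3584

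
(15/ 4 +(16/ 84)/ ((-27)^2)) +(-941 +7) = -56964773/ 61236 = -930.25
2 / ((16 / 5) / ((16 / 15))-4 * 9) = -2 / 33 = -0.06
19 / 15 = 1.27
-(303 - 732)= 429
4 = 4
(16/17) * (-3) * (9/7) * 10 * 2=-72.61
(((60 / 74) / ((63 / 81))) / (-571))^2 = 72900 / 21871156321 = 0.00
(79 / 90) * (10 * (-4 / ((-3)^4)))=-316 / 729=-0.43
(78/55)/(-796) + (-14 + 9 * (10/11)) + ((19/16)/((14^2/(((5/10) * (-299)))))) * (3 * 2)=-386297267/34323520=-11.25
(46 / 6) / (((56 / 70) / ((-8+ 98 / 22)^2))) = 58305 / 484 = 120.46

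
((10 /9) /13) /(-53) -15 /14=-93155 /86814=-1.07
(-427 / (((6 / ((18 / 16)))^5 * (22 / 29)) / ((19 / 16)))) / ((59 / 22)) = -57172311 / 989855744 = -0.06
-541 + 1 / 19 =-10278 / 19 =-540.95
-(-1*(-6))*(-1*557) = 3342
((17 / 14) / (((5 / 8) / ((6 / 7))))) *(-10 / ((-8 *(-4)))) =-51 / 98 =-0.52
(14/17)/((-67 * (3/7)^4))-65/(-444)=-2975927/13654332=-0.22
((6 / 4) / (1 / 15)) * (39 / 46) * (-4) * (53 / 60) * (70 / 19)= -217035 / 874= -248.32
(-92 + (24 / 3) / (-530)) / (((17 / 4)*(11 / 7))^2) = -19117056 / 9266785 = -2.06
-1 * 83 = -83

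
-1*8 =-8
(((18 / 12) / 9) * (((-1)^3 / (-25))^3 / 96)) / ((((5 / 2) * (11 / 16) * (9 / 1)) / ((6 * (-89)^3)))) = -704969 / 23203125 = -0.03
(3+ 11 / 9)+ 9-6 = 65 / 9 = 7.22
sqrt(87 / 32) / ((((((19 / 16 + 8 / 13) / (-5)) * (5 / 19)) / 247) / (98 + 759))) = -104569426 * sqrt(174) / 375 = -3678307.91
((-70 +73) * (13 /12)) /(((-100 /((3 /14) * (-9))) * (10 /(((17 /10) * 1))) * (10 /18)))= 53703 /2800000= 0.02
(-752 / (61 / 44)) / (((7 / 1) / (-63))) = 4881.84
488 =488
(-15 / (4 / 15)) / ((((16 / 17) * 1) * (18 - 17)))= -3825 / 64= -59.77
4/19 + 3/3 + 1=42/19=2.21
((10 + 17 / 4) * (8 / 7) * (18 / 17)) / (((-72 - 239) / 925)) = -1898100 / 37009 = -51.29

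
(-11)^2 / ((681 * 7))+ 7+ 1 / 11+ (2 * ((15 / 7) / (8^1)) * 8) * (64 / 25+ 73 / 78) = 75321352 / 3408405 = 22.10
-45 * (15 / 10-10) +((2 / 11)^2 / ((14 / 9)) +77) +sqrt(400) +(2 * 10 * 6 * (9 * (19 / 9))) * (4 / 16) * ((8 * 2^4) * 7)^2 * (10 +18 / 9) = 9302197691669 / 1694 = 5491261919.52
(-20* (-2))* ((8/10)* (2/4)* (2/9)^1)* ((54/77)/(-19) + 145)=6786592/13167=515.42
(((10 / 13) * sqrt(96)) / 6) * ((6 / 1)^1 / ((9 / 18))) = 80 * sqrt(6) / 13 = 15.07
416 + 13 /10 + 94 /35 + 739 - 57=77139 /70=1101.99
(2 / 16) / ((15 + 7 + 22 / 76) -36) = -19 / 2084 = -0.01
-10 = -10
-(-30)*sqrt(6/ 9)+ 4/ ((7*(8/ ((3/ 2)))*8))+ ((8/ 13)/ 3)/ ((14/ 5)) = 24.58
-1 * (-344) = 344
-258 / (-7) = 258 / 7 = 36.86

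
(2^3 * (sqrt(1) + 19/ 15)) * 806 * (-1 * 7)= -1534624/ 15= -102308.27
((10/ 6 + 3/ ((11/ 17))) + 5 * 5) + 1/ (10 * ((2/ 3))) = 20759/ 660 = 31.45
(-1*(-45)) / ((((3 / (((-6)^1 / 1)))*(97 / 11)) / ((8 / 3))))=-2640 / 97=-27.22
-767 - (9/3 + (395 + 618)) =-1783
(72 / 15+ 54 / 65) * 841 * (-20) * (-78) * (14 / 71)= 103422816 / 71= 1456659.38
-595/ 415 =-1.43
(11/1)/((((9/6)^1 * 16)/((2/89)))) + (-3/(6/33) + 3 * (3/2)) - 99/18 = -18679/1068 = -17.49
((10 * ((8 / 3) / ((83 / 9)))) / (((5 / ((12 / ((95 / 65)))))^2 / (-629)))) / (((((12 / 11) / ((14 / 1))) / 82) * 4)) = -193301140032 / 149815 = -1290265.59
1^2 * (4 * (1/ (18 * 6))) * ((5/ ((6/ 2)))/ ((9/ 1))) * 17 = 85/ 729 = 0.12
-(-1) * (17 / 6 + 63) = 395 / 6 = 65.83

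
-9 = -9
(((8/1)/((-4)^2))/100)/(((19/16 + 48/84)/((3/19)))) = 42/93575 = 0.00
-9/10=-0.90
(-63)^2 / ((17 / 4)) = 15876 / 17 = 933.88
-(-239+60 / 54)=2141 / 9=237.89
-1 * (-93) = 93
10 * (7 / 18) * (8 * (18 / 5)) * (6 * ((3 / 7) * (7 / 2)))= 1008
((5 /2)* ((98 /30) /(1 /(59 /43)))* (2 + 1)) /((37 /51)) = 147441 /3182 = 46.34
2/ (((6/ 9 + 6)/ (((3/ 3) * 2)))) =3/ 5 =0.60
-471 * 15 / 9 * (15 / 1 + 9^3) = -584040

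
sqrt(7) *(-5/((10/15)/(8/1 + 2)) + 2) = -73 *sqrt(7) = -193.14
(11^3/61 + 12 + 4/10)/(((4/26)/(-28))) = -1899534/305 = -6227.98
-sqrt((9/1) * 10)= -3 * sqrt(10)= -9.49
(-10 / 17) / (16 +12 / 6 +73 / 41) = -410 / 13787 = -0.03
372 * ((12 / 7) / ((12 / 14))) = 744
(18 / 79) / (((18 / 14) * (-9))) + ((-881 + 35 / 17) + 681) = -2392753 / 12087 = -197.96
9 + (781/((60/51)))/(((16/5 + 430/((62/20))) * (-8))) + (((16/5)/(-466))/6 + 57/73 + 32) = 2465961257377/59860794240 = 41.19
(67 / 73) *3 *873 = 175473 / 73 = 2403.74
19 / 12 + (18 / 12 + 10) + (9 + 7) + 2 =373 / 12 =31.08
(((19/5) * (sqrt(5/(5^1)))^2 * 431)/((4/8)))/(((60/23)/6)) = 188347/25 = 7533.88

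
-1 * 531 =-531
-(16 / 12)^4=-256 / 81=-3.16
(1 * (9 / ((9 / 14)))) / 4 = 7 / 2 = 3.50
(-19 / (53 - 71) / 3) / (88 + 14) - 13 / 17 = -4193 / 5508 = -0.76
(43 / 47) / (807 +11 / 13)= 559 / 493594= 0.00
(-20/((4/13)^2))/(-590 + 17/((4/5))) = 13/35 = 0.37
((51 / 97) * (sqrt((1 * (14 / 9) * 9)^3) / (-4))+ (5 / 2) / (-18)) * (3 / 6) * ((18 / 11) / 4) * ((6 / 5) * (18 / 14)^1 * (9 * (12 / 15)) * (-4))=486 / 385+ 446148 * sqrt(14) / 26675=63.84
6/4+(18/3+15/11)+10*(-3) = -465/22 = -21.14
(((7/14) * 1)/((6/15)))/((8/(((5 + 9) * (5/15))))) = 35/48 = 0.73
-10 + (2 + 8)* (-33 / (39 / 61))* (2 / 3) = -13810 / 39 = -354.10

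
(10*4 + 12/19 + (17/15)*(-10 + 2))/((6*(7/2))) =8996/5985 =1.50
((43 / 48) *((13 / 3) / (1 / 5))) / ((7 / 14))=2795 / 72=38.82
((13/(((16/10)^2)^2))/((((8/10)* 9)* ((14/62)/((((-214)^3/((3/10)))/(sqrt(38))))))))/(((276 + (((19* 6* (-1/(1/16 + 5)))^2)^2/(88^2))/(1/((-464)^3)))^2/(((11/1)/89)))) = -519811844831314363360085625* sqrt(38)/44117214970770299812827986237428714602496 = -0.00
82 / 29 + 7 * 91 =639.83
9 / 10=0.90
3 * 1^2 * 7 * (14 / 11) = 294 / 11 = 26.73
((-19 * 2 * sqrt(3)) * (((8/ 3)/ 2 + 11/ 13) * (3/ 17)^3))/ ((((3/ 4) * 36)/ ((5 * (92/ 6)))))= -43700 * sqrt(3)/ 33813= -2.24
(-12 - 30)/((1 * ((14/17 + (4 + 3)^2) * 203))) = -102/24563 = -0.00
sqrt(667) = 25.83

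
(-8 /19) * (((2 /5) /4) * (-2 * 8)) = 64 /95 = 0.67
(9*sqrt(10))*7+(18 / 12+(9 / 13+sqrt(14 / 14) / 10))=201.52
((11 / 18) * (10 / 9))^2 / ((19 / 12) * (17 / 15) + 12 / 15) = 60500 / 340443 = 0.18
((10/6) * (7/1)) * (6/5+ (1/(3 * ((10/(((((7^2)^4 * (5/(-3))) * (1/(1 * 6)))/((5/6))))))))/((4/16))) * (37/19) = -2986152932/513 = -5820960.88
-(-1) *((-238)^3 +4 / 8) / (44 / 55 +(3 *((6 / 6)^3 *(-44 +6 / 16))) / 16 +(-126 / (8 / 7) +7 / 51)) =114741.62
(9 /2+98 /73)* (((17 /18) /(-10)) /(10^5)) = -14501 /2628000000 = -0.00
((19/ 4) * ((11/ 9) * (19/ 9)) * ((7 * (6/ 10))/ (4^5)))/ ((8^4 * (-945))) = -3971/ 305764761600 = -0.00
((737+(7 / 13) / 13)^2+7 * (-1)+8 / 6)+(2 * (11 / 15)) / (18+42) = 543224.41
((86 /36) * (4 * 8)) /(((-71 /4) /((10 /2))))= -13760 /639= -21.53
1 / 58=0.02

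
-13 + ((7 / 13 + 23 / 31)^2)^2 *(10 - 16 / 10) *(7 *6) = 123339457880239 / 131883416405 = 935.22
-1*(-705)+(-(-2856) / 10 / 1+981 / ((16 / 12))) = 34527 / 20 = 1726.35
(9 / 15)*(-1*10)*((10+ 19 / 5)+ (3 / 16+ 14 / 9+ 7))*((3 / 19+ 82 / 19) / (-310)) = 1.95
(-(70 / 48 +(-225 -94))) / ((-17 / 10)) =-38105 / 204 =-186.79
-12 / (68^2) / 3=-1 / 1156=-0.00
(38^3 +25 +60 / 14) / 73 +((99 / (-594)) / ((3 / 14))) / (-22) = 752.11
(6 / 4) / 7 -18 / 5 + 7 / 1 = 253 / 70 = 3.61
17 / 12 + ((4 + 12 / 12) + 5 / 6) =29 / 4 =7.25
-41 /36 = -1.14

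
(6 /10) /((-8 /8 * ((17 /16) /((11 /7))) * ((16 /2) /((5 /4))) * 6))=-11 /476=-0.02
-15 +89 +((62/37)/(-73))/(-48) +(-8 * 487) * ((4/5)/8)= -102292117/324120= -315.60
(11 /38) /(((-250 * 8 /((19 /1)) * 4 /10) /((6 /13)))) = -33 /10400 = -0.00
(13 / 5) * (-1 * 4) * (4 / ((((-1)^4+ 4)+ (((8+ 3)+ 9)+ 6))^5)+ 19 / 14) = -2828560410 / 200404057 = -14.11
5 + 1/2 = 11/2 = 5.50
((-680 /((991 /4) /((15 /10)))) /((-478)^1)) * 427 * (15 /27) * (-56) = -81300800 /710547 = -114.42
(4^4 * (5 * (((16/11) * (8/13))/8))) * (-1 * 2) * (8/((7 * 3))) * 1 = -327680/3003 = -109.12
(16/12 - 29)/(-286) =83/858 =0.10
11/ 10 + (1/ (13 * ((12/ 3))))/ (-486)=138991/ 126360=1.10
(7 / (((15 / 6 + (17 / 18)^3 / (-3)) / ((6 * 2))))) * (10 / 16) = 918540 / 38827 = 23.66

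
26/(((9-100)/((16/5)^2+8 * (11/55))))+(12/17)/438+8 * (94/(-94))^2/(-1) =-2471722/217175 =-11.38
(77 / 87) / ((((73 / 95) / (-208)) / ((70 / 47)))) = -106506400 / 298497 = -356.81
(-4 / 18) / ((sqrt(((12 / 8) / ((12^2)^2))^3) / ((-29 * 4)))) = 17104896 * sqrt(6) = 41898267.30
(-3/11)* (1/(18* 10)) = -1/660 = -0.00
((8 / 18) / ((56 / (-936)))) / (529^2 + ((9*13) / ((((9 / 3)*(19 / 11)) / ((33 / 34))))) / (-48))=-0.00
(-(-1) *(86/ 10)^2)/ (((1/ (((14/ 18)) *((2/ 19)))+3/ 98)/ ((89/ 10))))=8063489/ 150000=53.76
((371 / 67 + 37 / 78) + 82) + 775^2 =3139326199 / 5226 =600713.01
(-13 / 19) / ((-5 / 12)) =156 / 95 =1.64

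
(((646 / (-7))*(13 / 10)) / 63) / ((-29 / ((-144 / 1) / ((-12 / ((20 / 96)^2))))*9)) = 0.00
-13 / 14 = -0.93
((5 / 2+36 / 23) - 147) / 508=-6575 / 23368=-0.28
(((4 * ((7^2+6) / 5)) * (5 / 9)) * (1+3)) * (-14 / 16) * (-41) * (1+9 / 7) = 72160 / 9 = 8017.78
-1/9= -0.11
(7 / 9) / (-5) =-0.16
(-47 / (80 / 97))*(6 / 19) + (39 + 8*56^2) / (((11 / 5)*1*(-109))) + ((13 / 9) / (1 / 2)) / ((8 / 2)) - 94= -1771917887 / 8201160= -216.06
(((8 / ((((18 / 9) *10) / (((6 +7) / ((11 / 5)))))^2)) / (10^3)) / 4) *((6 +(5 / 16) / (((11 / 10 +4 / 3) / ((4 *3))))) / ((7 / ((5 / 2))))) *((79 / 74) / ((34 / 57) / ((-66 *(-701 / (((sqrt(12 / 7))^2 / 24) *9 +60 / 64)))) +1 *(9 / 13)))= 7635497526891 / 10530915513844000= 0.00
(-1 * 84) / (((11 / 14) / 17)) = -19992 / 11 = -1817.45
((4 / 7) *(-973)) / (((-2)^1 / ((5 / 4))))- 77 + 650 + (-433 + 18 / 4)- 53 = 439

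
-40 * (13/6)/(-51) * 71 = 18460/153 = 120.65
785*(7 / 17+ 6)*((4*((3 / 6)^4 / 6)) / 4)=85565 / 1632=52.43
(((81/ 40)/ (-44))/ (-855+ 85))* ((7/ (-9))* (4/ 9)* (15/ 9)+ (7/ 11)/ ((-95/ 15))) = -4909/ 121387200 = -0.00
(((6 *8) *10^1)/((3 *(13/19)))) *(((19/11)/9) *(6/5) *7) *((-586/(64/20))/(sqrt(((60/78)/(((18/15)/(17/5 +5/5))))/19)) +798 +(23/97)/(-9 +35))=121660.64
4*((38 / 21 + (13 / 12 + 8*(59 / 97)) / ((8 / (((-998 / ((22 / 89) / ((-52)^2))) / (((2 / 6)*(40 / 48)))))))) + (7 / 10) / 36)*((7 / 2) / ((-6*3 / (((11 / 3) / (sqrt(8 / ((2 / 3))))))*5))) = 78586654087597*sqrt(3) / 28285200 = 4812272.06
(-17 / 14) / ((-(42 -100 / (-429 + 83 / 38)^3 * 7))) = 1480215892547 / 51198066551908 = 0.03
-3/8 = -0.38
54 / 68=27 / 34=0.79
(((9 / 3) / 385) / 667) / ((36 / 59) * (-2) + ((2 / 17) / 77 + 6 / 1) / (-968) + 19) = 121363 / 184639076735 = 0.00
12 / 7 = 1.71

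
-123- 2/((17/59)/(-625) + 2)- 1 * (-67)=-57.00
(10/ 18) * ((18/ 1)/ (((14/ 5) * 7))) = 25/ 49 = 0.51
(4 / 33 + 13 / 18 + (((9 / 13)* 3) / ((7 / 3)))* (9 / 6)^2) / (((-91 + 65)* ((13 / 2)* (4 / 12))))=-102565 / 2030028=-0.05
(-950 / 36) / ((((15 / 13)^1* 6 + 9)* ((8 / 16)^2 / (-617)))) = 4090.15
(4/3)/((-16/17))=-17/12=-1.42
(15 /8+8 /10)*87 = 9309 /40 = 232.72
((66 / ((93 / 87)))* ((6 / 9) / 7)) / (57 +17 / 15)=4785 / 47306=0.10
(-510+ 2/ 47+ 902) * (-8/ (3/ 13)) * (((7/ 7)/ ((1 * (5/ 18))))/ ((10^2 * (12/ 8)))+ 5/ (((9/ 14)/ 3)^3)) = -1095538860208/ 158625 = -6906470.36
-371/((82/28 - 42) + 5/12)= 31164/3247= 9.60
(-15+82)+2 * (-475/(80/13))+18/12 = -687/8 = -85.88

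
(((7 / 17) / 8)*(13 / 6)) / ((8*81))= 91 / 528768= 0.00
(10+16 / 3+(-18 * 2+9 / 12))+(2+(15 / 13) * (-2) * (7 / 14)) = -2975 / 156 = -19.07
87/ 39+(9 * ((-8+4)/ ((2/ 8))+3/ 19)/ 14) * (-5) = 26257/ 494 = 53.15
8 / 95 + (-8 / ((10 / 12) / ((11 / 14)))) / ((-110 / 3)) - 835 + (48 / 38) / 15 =-2775131 / 3325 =-834.63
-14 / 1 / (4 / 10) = -35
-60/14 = -30/7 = -4.29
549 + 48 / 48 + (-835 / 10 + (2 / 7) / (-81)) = 529007 / 1134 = 466.50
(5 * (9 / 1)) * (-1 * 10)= -450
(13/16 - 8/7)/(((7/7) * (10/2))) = -37/560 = -0.07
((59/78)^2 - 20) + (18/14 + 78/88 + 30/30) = -3807653/234234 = -16.26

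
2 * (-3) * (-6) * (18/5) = 648/5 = 129.60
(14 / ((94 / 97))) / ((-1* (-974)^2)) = -0.00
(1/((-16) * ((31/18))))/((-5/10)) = 0.07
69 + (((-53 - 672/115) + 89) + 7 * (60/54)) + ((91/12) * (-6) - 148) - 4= -187471/2070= -90.57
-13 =-13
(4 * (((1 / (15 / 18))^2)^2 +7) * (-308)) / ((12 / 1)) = -1746668 / 1875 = -931.56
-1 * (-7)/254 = 0.03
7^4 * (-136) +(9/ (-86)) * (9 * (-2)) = -14040967/ 43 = -326534.12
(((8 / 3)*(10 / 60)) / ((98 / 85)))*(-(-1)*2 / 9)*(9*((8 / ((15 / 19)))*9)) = 10336 / 147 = 70.31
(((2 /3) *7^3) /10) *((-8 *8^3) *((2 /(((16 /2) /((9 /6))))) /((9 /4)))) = -702464 /45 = -15610.31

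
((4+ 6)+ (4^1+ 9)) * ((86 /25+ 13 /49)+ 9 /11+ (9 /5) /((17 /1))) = 24390879 /229075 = 106.48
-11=-11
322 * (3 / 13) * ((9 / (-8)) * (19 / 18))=-9177 / 104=-88.24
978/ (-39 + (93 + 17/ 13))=12714/ 719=17.68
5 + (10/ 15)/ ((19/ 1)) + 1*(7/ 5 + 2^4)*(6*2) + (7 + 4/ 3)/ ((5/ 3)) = 218.84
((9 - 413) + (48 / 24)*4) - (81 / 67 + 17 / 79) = -2103566 / 5293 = -397.42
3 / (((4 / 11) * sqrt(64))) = 33 / 32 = 1.03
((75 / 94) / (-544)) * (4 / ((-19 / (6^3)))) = 2025 / 30362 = 0.07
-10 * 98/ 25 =-196/ 5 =-39.20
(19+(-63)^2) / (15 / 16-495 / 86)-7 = -2766949 / 3315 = -834.68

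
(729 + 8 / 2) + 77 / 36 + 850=57065 / 36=1585.14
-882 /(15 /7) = -2058 /5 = -411.60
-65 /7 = -9.29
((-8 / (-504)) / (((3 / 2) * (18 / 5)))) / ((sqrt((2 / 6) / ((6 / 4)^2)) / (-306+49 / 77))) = -16795 * sqrt(3) / 12474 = -2.33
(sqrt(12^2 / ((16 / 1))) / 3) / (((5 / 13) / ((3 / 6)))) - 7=-57 / 10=-5.70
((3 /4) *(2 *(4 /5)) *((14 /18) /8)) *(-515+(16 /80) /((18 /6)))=-13517 /225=-60.08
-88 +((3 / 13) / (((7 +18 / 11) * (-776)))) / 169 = -14252729953 / 161962840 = -88.00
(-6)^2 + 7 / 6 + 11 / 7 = 1627 / 42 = 38.74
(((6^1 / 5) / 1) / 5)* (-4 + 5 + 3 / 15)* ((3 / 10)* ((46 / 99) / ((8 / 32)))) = 1104 / 6875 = 0.16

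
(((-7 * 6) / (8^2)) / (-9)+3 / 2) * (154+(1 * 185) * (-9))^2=344751271 / 96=3591159.07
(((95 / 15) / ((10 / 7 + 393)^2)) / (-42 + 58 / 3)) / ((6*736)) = -0.00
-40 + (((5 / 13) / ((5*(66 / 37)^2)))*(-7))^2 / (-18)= -2308937710369 / 57721146912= -40.00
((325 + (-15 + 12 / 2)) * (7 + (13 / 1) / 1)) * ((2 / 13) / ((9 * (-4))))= -27.01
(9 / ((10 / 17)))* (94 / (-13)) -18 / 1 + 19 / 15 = -24836 / 195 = -127.36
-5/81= -0.06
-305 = -305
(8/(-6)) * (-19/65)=76/195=0.39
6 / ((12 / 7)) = 7 / 2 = 3.50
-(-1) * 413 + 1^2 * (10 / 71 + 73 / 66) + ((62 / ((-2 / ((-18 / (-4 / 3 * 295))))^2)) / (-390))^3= 719554469912897200829800192109 / 1737018333879488088000000000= 414.25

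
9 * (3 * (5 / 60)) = 2.25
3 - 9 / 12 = 9 / 4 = 2.25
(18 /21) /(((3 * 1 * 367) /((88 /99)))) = 16 /23121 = 0.00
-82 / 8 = -41 / 4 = -10.25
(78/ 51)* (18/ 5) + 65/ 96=50453/ 8160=6.18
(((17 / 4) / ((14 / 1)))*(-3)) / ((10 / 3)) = -153 / 560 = -0.27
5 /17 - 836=-14207 /17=-835.71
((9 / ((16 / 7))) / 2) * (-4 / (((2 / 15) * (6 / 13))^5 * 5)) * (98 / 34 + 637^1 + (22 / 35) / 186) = -4930039175085375 / 4317184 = -1141957158.90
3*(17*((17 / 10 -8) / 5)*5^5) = -401625 / 2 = -200812.50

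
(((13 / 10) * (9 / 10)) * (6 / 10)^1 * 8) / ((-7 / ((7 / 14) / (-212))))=351 / 185500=0.00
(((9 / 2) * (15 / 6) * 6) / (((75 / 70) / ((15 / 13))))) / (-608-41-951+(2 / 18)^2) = -76545 / 1684787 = -0.05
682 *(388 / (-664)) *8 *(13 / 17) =-3440008 / 1411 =-2437.99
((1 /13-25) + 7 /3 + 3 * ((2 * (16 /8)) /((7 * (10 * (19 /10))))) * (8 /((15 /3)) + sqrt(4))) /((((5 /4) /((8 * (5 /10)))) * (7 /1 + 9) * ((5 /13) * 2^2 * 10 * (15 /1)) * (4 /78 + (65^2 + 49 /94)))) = -352816451 /77261108137500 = -0.00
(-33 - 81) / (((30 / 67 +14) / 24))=-22914 / 121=-189.37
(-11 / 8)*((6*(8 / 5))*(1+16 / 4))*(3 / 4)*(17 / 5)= -1683 / 10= -168.30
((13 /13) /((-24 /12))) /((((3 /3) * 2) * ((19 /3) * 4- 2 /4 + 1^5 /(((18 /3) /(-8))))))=-1 /94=-0.01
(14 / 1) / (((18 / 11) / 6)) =154 / 3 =51.33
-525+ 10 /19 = -9965 /19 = -524.47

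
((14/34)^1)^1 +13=228/17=13.41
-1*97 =-97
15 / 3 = 5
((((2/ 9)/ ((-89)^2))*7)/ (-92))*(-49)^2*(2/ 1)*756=-1411788/ 182183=-7.75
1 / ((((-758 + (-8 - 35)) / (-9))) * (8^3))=1 / 45568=0.00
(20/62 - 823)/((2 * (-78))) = 8501/1612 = 5.27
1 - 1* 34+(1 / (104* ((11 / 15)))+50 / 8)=-30587 / 1144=-26.74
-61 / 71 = -0.86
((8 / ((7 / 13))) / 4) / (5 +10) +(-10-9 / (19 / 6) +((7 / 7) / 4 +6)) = -50629 / 7980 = -6.34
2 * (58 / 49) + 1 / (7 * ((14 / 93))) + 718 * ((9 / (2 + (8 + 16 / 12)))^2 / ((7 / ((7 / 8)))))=13575239 / 226576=59.91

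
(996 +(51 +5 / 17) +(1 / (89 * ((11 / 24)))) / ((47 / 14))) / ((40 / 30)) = 614415873 / 782221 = 785.48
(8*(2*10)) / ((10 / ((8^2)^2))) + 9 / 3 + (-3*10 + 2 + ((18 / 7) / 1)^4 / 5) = 786564531 / 12005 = 65519.74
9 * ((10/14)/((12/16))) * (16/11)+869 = 67873/77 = 881.47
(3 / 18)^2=1 / 36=0.03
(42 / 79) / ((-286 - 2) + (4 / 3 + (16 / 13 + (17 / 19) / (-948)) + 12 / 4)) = -124488 / 66134281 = -0.00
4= 4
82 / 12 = 6.83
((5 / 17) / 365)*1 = 0.00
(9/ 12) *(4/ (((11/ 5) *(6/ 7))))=35/ 22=1.59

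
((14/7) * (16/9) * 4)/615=128/5535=0.02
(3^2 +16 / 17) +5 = 254 / 17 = 14.94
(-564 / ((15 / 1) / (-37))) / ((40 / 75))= 5217 / 2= 2608.50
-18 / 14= -9 / 7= -1.29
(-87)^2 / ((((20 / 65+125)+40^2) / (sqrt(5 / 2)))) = 6.94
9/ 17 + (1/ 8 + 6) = 905/ 136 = 6.65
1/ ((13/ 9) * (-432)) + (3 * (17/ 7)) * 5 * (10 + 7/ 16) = 207601/ 546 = 380.22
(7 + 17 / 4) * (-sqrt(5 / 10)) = -45 * sqrt(2) / 8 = -7.95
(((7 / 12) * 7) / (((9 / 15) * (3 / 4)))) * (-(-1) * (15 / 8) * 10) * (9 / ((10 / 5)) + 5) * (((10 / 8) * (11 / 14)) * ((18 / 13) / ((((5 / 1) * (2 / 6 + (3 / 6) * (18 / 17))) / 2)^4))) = 899771733 / 8859136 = 101.56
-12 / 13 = -0.92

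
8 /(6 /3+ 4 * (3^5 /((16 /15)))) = 32 /3653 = 0.01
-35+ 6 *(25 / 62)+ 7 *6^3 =45862 / 31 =1479.42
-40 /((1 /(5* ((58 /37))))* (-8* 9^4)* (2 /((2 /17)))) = 1450 /4126869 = 0.00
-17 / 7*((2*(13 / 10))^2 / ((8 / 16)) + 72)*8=-290768 / 175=-1661.53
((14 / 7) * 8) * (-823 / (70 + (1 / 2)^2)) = -187.44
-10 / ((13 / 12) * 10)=-12 / 13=-0.92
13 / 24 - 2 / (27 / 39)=-169 / 72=-2.35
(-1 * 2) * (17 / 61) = -34 / 61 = -0.56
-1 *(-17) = 17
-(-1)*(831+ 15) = 846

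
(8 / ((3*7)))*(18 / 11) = 48 / 77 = 0.62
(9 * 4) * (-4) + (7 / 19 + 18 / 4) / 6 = -32647 / 228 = -143.19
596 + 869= 1465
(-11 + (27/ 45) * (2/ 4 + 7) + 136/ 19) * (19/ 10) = 5/ 4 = 1.25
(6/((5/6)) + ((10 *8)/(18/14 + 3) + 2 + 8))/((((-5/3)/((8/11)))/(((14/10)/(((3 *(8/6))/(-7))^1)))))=52724/1375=38.34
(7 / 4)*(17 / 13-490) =-44471 / 52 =-855.21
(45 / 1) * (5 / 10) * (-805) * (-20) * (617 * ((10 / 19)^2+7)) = 587156172750 / 361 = 1626471392.66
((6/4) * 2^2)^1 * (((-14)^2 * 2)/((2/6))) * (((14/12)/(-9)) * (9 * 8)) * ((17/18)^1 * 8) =-1492736/3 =-497578.67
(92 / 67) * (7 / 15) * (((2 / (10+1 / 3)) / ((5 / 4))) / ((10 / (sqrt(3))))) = 0.02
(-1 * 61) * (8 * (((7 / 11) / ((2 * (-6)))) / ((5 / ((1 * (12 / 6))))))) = 1708 / 165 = 10.35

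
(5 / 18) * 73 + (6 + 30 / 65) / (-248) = 73453 / 3627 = 20.25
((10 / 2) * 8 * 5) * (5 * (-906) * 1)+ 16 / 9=-905998.22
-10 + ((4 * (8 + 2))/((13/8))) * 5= 1470/13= 113.08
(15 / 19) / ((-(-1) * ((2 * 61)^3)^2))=0.00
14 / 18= 7 / 9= 0.78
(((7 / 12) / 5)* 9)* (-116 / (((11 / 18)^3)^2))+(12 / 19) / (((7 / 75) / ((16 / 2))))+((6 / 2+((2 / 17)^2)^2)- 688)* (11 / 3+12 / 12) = -539300584823828818 / 98395093276865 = -5480.97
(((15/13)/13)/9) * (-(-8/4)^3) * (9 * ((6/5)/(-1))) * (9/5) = -1296/845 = -1.53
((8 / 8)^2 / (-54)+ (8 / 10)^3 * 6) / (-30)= -0.10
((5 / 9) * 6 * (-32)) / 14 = -160 / 21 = -7.62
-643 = -643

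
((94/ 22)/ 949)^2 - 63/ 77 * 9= -802433282/ 108972721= -7.36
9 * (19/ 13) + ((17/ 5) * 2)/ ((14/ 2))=6427/ 455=14.13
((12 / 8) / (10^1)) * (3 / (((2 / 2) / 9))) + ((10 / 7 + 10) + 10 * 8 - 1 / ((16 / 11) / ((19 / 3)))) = 153089 / 1680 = 91.12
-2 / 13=-0.15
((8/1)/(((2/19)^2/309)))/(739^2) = 223098/546121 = 0.41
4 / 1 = 4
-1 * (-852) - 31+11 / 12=9863 / 12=821.92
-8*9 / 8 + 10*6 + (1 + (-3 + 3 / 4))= 199 / 4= 49.75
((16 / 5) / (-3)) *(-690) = 736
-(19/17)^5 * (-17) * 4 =9904396/83521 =118.59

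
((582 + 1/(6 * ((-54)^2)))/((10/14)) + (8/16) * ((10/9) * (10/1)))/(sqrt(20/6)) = 71764711 * sqrt(30)/874800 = 449.33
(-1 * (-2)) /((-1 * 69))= -2 /69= -0.03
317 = 317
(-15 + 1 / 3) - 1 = -15.67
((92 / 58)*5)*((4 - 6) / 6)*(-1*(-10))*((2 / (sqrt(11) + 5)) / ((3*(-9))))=11500 / 16443 - 2300*sqrt(11) / 16443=0.24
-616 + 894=278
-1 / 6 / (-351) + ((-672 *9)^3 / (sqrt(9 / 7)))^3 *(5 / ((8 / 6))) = 1 / 2106 - 10526199238355991722303478332129280 *sqrt(7) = -27849705435407460008532650000000000.00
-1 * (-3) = 3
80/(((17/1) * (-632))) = -10/1343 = -0.01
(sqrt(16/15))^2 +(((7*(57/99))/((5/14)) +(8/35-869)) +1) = -197602/231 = -855.42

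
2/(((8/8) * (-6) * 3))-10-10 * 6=-631/9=-70.11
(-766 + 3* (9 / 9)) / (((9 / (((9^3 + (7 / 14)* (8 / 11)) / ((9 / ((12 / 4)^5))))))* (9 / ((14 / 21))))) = -12243098 / 99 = -123667.66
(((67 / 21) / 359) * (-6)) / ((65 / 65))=-134 / 2513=-0.05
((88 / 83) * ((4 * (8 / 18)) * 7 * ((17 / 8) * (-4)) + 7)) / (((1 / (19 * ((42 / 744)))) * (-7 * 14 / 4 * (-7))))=-0.65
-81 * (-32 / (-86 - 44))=-1296 / 65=-19.94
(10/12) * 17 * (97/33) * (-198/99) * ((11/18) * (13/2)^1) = -107185/324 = -330.82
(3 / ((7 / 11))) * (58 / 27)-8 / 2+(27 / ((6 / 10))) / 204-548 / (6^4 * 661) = 80877427 / 12742758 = 6.35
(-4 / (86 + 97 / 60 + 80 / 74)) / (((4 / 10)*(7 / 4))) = -88800 / 1378363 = -0.06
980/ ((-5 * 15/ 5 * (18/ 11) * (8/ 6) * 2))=-539/ 36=-14.97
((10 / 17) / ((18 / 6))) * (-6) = -20 / 17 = -1.18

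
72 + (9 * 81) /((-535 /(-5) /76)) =63108 /107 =589.79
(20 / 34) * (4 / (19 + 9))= 10 / 119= 0.08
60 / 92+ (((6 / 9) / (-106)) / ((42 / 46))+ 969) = 74465849 / 76797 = 969.65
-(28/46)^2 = -196/529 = -0.37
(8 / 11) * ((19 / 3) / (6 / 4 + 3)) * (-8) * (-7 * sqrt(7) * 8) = 136192 * sqrt(7) / 297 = 1213.23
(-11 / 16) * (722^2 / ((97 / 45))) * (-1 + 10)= -580580055 / 388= -1496340.35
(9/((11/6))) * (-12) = -648/11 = -58.91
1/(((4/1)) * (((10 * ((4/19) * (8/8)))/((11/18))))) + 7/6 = 3569/2880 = 1.24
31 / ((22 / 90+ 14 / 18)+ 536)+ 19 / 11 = 474499 / 265826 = 1.78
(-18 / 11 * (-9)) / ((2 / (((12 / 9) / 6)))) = 18 / 11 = 1.64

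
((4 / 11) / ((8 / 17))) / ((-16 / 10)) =-85 / 176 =-0.48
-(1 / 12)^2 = -1 / 144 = -0.01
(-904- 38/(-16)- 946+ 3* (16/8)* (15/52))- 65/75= -2880947/1560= -1846.76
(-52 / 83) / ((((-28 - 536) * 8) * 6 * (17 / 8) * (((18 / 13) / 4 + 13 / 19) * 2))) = 3211 / 607596354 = 0.00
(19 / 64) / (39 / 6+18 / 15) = 95 / 2464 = 0.04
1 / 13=0.08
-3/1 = -3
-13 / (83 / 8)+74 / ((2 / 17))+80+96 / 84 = 411865 / 581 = 708.89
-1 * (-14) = 14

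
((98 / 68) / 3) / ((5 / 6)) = 49 / 85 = 0.58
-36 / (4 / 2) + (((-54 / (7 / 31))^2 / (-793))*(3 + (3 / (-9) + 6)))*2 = -3790170 / 2989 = -1268.04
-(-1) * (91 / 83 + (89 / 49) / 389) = 1741938 / 1582063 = 1.10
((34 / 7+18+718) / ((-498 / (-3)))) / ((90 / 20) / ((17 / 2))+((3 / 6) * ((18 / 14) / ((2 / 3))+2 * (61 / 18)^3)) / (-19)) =-4884527448 / 1718021731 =-2.84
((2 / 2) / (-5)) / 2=-1 / 10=-0.10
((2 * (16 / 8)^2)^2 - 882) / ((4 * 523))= -409 / 1046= -0.39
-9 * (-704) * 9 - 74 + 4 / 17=968154 / 17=56950.24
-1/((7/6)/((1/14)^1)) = -3/49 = -0.06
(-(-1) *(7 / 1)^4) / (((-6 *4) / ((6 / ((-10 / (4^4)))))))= 76832 / 5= 15366.40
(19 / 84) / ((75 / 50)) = 19 / 126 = 0.15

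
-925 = -925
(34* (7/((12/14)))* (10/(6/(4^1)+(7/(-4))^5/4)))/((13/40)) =-1364787200/415857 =-3281.87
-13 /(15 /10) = -26 /3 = -8.67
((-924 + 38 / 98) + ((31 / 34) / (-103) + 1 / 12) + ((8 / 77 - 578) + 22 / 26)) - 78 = -232417180277 / 147231084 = -1578.59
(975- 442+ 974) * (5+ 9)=21098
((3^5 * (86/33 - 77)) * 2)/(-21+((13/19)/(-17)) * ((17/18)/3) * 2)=102012615/59323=1719.61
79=79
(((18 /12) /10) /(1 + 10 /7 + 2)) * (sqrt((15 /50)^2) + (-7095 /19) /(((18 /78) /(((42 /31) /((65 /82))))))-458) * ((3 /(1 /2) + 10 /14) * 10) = -2677022193 /365180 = -7330.69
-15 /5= -3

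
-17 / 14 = -1.21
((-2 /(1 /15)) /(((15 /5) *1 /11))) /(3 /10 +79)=-1100 /793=-1.39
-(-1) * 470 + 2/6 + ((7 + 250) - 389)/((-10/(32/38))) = 137213/285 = 481.45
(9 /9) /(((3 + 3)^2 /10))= 5 /18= 0.28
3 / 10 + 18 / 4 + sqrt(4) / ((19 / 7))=526 / 95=5.54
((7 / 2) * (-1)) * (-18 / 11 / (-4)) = -63 / 44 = -1.43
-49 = -49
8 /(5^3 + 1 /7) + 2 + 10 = 2642 /219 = 12.06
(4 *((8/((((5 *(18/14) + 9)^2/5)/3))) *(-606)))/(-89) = 98980/7209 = 13.73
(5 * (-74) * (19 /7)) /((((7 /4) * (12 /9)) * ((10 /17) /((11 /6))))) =-1341.44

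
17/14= 1.21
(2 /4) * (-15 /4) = -15 /8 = -1.88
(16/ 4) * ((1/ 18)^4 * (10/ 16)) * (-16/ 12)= -5/ 157464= -0.00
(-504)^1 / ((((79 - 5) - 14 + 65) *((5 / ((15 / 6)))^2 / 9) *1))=-1134 / 125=-9.07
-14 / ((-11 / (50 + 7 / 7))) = 64.91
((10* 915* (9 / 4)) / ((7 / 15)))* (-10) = -3088125 / 7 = -441160.71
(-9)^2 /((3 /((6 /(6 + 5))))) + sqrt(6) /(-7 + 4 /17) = 162 /11 - 17 * sqrt(6) /115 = 14.37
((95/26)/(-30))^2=361/24336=0.01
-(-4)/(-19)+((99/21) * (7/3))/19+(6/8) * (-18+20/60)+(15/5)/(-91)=-12.91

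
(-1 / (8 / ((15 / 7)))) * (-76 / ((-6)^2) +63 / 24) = -185 / 1344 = -0.14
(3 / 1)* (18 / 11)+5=109 / 11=9.91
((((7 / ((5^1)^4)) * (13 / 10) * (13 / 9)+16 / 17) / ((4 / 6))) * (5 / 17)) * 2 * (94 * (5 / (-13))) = -43245217 / 1408875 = -30.69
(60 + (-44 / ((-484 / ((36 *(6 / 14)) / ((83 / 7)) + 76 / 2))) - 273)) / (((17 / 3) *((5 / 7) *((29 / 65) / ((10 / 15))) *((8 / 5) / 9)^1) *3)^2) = -356261662575 / 3550459792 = -100.34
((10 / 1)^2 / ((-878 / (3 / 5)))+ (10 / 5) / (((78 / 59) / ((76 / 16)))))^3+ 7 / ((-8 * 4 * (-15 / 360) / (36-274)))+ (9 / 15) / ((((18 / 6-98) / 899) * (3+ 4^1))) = -950213290240664388013 / 1067969882432980800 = -889.74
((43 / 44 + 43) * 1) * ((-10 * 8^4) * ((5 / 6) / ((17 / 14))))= -231168000 / 187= -1236192.51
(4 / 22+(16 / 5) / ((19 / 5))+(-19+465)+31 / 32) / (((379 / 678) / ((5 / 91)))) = 44.03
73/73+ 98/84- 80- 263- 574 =-5489/6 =-914.83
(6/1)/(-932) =-3/466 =-0.01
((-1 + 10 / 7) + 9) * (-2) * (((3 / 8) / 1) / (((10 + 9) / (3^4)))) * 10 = -40095 / 133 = -301.47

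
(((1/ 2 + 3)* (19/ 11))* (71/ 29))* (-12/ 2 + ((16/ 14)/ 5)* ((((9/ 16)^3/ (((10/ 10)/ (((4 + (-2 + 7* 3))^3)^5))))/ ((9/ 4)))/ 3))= 9711655181319522302482641/ 408320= 23784421976193971156.16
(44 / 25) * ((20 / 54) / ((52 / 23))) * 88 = 44528 / 1755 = 25.37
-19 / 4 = -4.75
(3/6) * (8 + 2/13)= 53/13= 4.08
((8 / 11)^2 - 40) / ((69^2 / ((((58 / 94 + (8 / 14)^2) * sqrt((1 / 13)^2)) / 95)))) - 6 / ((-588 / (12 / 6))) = 11142747799 / 546164153535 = 0.02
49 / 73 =0.67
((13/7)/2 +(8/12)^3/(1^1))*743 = 344009/378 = 910.08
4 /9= 0.44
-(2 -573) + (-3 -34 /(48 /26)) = 6595 /12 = 549.58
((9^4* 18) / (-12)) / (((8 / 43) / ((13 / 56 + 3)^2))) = -27727894809 / 50176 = -552612.70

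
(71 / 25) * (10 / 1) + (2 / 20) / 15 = 4261 / 150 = 28.41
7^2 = 49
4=4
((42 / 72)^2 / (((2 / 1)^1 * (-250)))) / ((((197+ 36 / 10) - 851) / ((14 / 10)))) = 343 / 234144000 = 0.00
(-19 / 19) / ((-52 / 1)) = 1 / 52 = 0.02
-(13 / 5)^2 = -6.76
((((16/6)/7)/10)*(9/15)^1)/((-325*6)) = -2/170625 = -0.00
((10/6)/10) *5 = 5/6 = 0.83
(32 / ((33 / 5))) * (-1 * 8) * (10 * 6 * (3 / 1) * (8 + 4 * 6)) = -2457600 / 11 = -223418.18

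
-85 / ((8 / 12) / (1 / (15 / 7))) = -119 / 2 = -59.50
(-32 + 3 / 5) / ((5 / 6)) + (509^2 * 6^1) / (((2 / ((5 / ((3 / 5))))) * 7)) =161919031 / 175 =925251.61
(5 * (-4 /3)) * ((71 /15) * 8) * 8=-18176 /9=-2019.56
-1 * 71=-71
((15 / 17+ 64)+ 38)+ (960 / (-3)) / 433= 751877 / 7361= 102.14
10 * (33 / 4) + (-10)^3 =-1835 / 2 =-917.50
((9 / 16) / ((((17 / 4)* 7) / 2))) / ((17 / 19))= 171 / 4046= 0.04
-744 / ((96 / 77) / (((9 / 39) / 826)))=-1023 / 6136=-0.17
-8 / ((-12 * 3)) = 2 / 9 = 0.22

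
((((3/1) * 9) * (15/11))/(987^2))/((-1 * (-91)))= 45/108349241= 0.00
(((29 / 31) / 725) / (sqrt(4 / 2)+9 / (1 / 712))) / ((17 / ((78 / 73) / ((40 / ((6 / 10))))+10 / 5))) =0.00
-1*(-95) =95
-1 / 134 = -0.01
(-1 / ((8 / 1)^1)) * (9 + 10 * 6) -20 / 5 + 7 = -45 / 8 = -5.62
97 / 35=2.77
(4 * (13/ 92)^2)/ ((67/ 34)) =2873/ 70886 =0.04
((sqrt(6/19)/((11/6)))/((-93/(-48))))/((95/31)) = 96 *sqrt(114)/19855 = 0.05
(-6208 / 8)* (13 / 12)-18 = -2576 / 3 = -858.67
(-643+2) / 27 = -23.74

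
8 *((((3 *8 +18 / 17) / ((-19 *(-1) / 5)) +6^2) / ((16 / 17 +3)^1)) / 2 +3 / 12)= 57578 / 1273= 45.23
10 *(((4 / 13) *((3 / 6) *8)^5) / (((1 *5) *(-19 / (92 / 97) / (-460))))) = 346685440 / 23959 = 14469.95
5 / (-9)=-5 / 9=-0.56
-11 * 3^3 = -297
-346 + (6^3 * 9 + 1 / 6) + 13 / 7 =67201 / 42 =1600.02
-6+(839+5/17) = 14166/17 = 833.29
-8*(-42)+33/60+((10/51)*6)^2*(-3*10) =1705259/5780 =295.03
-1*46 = -46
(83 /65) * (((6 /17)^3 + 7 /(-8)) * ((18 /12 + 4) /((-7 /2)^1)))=29821319 /17883320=1.67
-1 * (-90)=90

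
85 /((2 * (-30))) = -17 /12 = -1.42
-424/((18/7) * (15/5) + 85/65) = -38584/821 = -47.00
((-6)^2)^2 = 1296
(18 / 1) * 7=126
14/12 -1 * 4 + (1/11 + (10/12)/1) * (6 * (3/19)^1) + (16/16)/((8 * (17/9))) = -1.89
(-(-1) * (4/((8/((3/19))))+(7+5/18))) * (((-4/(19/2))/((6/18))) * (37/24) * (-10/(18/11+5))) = 5120060/237177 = 21.59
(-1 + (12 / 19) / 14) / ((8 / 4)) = -127 / 266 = -0.48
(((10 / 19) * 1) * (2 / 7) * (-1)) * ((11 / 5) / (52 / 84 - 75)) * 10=0.04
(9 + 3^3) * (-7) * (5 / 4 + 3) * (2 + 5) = -7497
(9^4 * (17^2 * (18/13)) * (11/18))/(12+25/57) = 1188872883/9217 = 128986.97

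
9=9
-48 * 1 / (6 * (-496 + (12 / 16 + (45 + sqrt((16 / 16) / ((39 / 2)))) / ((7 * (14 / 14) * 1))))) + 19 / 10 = 896 * sqrt(78) / 7306024759 + 140010166741 / 73060247590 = 1.92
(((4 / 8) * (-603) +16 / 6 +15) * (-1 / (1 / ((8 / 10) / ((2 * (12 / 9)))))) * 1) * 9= 15327 / 20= 766.35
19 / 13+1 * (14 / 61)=1341 / 793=1.69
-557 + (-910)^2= 827543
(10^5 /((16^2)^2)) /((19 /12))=9375 /9728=0.96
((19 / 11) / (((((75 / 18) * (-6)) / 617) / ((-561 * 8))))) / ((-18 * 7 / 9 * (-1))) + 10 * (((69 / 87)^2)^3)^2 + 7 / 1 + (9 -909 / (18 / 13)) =1613050719195653184455669 / 123835174121914164350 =13025.79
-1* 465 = -465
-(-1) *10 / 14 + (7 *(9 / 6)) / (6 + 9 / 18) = 212 / 91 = 2.33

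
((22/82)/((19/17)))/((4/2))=187/1558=0.12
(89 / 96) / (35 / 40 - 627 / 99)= -89 / 524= -0.17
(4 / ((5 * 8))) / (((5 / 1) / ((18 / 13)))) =9 / 325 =0.03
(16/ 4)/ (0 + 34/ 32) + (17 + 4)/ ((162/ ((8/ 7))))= 1796/ 459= 3.91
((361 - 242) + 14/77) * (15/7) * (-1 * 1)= -255.39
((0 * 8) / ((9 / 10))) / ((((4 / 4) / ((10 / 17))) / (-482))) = 0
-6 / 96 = -1 / 16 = -0.06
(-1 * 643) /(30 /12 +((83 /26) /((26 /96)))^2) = -36729446 /8078933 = -4.55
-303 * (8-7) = -303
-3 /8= -0.38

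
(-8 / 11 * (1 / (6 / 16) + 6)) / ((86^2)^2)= -13 / 112820433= -0.00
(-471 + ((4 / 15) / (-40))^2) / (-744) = 10597499 / 16740000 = 0.63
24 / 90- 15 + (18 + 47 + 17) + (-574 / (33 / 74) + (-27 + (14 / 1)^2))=-173396 / 165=-1050.88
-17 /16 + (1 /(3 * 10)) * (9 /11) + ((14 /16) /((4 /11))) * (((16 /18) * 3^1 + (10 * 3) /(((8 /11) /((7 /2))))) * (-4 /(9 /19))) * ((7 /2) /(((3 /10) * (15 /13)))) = -25841335127 /855360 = -30211.06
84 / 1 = 84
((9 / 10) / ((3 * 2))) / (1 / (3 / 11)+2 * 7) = 9 / 1060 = 0.01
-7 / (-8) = 7 / 8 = 0.88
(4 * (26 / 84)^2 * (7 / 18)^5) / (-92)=-57967 / 1564562304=-0.00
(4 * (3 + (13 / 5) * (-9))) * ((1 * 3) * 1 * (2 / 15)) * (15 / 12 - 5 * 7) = 5508 / 5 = 1101.60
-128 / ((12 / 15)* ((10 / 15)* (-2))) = 120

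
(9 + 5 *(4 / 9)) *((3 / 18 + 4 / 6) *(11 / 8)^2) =61105 / 3456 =17.68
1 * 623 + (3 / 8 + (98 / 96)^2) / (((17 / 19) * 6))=623.26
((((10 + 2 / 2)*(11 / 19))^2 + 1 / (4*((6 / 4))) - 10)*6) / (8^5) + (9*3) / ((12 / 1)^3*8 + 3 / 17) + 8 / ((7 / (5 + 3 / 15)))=76372262119 / 12834734080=5.95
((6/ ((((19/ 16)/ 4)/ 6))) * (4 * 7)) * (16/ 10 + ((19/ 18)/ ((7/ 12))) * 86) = 50712576/ 95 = 533816.59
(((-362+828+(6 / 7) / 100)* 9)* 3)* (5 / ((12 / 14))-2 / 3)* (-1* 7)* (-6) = 136517211 / 50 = 2730344.22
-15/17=-0.88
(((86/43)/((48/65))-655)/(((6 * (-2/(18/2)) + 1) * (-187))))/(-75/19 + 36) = -297445/911064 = -0.33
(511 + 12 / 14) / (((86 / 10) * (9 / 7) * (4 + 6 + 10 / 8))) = 14332 / 3483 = 4.11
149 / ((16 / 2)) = 149 / 8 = 18.62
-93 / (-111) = 31 / 37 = 0.84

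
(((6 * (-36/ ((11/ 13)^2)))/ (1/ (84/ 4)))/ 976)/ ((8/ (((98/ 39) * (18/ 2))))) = -1083537/ 59048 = -18.35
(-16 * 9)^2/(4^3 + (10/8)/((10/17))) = 165888/529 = 313.59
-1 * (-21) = 21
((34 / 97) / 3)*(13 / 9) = 442 / 2619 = 0.17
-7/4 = -1.75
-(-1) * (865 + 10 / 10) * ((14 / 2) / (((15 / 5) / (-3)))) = -6062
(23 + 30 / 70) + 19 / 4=28.18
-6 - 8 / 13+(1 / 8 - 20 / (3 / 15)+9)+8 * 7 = -41.49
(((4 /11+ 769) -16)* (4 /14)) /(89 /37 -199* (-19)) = 306619 /5389461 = 0.06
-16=-16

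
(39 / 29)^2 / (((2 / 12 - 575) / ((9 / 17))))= -0.00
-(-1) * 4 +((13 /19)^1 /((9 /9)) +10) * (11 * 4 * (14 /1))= 125124 /19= 6585.47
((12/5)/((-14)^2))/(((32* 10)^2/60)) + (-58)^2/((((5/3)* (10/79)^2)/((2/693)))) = 75245092301/206976000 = 363.55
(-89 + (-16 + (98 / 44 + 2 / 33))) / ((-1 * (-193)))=-6779 / 12738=-0.53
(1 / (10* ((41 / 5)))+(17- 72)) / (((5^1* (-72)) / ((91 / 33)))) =15197 / 36080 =0.42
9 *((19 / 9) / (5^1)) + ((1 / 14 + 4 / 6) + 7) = 2423 / 210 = 11.54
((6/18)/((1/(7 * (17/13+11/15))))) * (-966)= -4600.47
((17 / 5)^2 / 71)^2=83521 / 3150625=0.03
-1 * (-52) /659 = 52 /659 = 0.08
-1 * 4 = -4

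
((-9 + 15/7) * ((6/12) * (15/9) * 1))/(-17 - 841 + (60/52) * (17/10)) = 1040/155799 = 0.01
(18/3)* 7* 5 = 210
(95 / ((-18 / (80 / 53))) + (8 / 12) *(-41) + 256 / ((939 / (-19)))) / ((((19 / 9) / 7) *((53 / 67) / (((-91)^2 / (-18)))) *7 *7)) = 239513663935 / 150346107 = 1593.08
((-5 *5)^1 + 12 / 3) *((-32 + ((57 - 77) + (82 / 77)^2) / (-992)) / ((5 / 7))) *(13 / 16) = 91697931 / 120032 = 763.95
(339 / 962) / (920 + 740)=339 / 1596920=0.00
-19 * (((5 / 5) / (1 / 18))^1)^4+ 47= -1994497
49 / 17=2.88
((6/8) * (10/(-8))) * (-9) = 135/16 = 8.44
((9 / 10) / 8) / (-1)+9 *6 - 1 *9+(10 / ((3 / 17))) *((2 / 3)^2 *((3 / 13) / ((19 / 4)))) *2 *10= 12334793 / 177840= 69.36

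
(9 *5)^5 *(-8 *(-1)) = 1476225000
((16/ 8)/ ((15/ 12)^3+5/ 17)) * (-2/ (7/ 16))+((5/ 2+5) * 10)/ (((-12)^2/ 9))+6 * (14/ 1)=23172073/ 273840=84.62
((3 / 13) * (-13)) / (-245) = 3 / 245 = 0.01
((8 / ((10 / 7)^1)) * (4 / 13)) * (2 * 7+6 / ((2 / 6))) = 3584 / 65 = 55.14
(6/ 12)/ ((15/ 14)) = 7/ 15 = 0.47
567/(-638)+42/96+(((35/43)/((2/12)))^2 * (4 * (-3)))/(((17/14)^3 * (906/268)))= -334212511631761/7001180722448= -47.74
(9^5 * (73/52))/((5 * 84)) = 1436859/7280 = 197.37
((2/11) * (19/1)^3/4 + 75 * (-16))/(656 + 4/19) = -371279/274296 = -1.35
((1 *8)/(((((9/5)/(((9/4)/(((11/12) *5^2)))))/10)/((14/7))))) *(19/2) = 82.91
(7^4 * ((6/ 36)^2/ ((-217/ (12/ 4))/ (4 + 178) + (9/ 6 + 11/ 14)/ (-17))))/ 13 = -285719/ 29622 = -9.65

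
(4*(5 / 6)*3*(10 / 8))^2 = 625 / 4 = 156.25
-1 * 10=-10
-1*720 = -720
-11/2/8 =-11/16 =-0.69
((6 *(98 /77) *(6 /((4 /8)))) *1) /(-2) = -504 /11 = -45.82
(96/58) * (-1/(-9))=16/87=0.18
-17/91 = -0.19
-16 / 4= -4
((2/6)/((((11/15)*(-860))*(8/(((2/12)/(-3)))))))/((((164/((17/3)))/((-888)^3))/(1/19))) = -1722202/368467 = -4.67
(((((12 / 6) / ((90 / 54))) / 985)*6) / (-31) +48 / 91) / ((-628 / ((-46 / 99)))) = 28079642 / 71981834925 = 0.00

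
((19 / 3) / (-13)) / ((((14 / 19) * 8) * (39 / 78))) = -361 / 2184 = -0.17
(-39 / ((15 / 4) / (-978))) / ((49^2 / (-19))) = -966264 / 12005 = -80.49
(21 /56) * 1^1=0.38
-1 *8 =-8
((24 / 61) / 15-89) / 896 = -27137 / 273280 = -0.10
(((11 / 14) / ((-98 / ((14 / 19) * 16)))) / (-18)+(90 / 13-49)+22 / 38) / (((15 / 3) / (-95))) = 4519678 / 5733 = 788.36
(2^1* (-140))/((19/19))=-280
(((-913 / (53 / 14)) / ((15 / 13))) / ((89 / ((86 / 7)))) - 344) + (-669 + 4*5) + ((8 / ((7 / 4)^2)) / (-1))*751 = -10344294607 / 3466995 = -2983.65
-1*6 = -6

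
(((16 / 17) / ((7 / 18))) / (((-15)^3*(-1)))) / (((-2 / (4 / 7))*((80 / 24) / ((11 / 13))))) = -352 / 6768125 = -0.00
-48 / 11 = -4.36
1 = 1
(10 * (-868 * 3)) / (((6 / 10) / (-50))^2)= -542500000 / 3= -180833333.33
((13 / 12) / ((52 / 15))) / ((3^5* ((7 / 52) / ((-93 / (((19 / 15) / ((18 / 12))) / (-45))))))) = 50375 / 1064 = 47.34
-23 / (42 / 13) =-299 / 42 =-7.12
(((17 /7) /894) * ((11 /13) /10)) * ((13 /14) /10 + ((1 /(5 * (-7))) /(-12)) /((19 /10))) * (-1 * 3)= -140437 /2164016400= -0.00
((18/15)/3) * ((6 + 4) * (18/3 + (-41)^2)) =6748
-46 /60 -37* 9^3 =-809213 /30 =-26973.77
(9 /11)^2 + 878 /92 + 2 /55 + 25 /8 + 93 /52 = 21942889 /1447160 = 15.16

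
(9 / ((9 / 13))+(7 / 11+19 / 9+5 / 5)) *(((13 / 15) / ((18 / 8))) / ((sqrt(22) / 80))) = 110.03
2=2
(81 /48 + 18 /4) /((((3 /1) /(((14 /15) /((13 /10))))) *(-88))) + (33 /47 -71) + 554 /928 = -69.72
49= 49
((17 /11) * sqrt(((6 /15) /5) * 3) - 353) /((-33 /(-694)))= -244982 /33 +11798 * sqrt(6) /1815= -7407.77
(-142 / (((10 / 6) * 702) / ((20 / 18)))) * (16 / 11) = -0.20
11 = 11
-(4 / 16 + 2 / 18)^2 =-169 / 1296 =-0.13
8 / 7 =1.14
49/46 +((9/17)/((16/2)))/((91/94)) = 161335/142324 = 1.13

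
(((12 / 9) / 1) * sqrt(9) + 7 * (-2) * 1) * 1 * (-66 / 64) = 10.31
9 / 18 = 1 / 2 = 0.50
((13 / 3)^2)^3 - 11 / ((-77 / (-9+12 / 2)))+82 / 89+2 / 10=15037083217 / 2270835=6621.83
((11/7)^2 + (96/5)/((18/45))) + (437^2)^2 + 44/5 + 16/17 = 151894047323342/4165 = 36469159021.21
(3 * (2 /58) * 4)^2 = 144 /841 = 0.17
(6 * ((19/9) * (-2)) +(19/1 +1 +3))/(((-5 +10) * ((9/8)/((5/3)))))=-56/81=-0.69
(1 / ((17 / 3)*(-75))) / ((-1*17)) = 1 / 7225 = 0.00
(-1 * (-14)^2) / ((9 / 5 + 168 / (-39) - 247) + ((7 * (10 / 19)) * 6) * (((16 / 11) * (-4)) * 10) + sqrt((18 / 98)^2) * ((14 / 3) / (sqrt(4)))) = 18638620 / 145990179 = 0.13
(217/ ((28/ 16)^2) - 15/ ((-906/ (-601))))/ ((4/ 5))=643785/ 8456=76.13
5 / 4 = 1.25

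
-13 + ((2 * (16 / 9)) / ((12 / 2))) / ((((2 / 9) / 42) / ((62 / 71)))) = 6021 / 71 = 84.80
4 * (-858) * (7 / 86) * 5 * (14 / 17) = -840840 / 731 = -1150.26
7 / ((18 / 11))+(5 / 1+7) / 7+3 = 8.99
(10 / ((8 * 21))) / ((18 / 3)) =5 / 504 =0.01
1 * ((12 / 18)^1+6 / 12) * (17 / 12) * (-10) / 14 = -85 / 72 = -1.18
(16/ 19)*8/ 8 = 16/ 19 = 0.84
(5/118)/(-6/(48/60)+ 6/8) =-10/1593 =-0.01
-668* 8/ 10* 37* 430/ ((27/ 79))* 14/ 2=-4701774112/ 27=-174139781.93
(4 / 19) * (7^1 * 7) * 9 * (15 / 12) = 2205 / 19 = 116.05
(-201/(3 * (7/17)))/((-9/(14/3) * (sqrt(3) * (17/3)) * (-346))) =-67 * sqrt(3)/4671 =-0.02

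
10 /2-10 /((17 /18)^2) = -6.21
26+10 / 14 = 187 / 7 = 26.71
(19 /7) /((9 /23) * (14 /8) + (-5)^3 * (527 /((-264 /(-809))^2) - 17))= -30457152 /6917491247891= -0.00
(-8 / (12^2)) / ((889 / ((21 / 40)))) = -1 / 30480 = -0.00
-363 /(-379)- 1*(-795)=795.96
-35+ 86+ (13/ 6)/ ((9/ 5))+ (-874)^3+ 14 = -36051888121/ 54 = -667627557.80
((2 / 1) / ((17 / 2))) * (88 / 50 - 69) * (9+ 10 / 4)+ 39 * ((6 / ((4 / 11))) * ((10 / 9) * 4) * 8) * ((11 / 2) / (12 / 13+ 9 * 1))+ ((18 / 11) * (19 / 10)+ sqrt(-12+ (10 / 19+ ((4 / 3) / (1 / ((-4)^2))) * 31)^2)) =2 * sqrt(355803022) / 57+ 7540075421 / 603075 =13164.57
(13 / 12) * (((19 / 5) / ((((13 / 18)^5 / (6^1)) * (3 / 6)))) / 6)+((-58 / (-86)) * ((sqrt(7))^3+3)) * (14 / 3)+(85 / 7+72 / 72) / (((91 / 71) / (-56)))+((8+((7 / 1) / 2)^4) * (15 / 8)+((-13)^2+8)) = -272524579009 / 5501991040+2842 * sqrt(7) / 129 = 8.76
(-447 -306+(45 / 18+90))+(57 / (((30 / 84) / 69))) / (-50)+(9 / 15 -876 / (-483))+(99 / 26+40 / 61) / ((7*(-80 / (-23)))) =-448464698641 / 510692000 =-878.15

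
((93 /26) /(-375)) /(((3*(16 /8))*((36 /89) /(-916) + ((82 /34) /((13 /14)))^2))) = -2373713927 /10071916180500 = -0.00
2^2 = 4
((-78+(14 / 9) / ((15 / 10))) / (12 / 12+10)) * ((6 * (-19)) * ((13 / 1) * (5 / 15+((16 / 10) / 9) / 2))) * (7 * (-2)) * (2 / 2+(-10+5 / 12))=526092.85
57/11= 5.18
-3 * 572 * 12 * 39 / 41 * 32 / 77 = -2336256 / 287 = -8140.26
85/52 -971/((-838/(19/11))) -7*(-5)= 9259819/239668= 38.64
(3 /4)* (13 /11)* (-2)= -39 /22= -1.77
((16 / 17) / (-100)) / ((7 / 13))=-52 / 2975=-0.02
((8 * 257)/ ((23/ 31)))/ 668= 15934/ 3841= 4.15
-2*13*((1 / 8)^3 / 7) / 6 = -13 / 10752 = -0.00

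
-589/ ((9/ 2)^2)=-2356/ 81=-29.09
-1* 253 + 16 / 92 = -5815 / 23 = -252.83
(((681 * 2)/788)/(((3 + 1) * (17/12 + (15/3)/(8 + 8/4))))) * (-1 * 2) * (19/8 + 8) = -169569/36248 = -4.68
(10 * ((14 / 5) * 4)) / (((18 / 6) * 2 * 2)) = 28 / 3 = 9.33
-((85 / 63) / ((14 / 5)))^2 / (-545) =36125 / 84793716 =0.00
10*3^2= 90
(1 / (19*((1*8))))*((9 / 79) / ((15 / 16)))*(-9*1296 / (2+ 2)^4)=-0.04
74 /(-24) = -37 /12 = -3.08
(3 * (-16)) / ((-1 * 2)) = 24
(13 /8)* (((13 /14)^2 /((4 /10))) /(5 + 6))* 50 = 274625 /17248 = 15.92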